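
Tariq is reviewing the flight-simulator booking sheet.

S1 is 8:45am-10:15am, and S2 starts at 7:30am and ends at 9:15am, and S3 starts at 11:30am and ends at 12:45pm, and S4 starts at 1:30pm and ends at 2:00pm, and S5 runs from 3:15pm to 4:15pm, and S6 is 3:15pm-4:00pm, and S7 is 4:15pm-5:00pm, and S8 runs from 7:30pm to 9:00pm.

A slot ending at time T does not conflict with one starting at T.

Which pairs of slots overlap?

S1 & S2, S5 & S6

Sorted by start: S2, S1, S3, S4, S5, S6, S7, S8.
S1 starts before S2 ends → S2 and S1 overlap.
S3 starts after S2 ends, so S2 has no further overlaps.
S3 starts after S1 ends, so S1 has no further overlaps.
S4 starts after S3 ends, so S3 has no further overlaps.
S5 starts after S4 ends, so S4 has no further overlaps.
S6 starts before S5 ends → S5 and S6 overlap.
S7 starts exactly when S5 ends (back-to-back, no overlap), so S5 has no further overlaps.
S7 starts after S6 ends, so S6 has no further overlaps.
S8 starts after S7 ends.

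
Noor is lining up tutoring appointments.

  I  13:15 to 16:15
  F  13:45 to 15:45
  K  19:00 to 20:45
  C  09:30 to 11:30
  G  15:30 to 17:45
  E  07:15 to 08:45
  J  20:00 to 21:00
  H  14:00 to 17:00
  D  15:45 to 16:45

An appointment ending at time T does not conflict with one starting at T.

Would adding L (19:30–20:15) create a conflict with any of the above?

E: ends 08:45 at or before L starts 19:30 → clear.
C: ends 11:30 at or before L starts 19:30 → clear.
I: ends 16:15 at or before L starts 19:30 → clear.
F: ends 15:45 at or before L starts 19:30 → clear.
H: ends 17:00 at or before L starts 19:30 → clear.
G: ends 17:45 at or before L starts 19:30 → clear.
D: ends 16:45 at or before L starts 19:30 → clear.
K: starts 19:00 before L ends 20:15, and ends 20:45 after L starts 19:30 → overlap.
J: starts 20:00 before L ends 20:15, and ends 21:00 after L starts 19:30 → overlap.
L overlaps J, K.

Yes — it overlaps J, K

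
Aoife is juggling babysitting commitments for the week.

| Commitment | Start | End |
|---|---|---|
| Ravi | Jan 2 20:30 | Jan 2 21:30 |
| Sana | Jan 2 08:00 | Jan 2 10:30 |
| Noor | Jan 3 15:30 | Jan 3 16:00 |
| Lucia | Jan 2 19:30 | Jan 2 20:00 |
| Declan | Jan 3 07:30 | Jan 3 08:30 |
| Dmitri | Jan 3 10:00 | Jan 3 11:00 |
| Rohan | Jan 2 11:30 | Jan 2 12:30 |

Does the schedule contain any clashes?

No

Two intervals overlap when each starts before the other ends.
Sorted by start: Sana, Rohan, Lucia, Ravi, Declan, Dmitri, Noor.
Rohan starts after Sana ends, so nothing later overlaps Sana either.
Lucia starts after Rohan ends, so nothing later overlaps Rohan either.
Ravi starts after Lucia ends, so nothing later overlaps Lucia either.
Declan starts after Ravi ends, so nothing later overlaps Ravi either.
Dmitri starts after Declan ends, so nothing later overlaps Declan either.
Noor starts after Dmitri ends.
Every pair is clear; the schedule has no overlaps.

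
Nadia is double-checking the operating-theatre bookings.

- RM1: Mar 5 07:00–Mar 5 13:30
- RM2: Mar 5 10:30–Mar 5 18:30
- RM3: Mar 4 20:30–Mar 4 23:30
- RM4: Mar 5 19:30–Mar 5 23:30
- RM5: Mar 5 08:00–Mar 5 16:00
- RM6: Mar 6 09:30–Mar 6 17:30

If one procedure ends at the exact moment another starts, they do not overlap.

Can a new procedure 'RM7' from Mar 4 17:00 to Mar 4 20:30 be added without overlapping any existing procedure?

RM3: starts Mar 4 20:30 at or after RM7 ends Mar 4 20:30 → clear.
RM1: starts Mar 5 07:00 at or after RM7 ends Mar 4 20:30 → clear.
RM5: starts Mar 5 08:00 at or after RM7 ends Mar 4 20:30 → clear.
RM2: starts Mar 5 10:30 at or after RM7 ends Mar 4 20:30 → clear.
RM4: starts Mar 5 19:30 at or after RM7 ends Mar 4 20:30 → clear.
RM6: starts Mar 6 09:30 at or after RM7 ends Mar 4 20:30 → clear.

Yes — the slot is free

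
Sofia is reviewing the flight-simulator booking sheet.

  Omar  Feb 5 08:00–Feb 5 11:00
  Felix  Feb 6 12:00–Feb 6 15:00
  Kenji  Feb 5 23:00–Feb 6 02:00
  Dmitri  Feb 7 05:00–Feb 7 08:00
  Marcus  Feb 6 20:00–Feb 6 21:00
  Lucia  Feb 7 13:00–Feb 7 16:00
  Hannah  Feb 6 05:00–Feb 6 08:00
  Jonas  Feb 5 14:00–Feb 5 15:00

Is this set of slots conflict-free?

Yes

Check each pair: they overlap iff neither finishes before the other starts.
Sorted by start: Omar, Jonas, Kenji, Hannah, Felix, Marcus, Dmitri, Lucia.
Jonas starts after Omar ends; Omar is clear from here.
Kenji starts after Jonas ends; Jonas is clear from here.
Hannah starts after Kenji ends; Kenji is clear from here.
Felix starts after Hannah ends; Hannah is clear from here.
Marcus starts after Felix ends; Felix is clear from here.
Dmitri starts after Marcus ends; Marcus is clear from here.
Lucia starts after Dmitri ends.
Every pair is clear; the schedule has no overlaps.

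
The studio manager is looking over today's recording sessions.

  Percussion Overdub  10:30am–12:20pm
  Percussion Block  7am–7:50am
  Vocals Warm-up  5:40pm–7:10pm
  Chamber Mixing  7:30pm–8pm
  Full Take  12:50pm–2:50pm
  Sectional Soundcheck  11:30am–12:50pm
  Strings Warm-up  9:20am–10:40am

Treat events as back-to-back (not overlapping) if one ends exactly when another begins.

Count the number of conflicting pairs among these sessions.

Check each pair: they overlap iff neither finishes before the other starts.
Sorted by start: Percussion Block, Strings Warm-up, Percussion Overdub, Sectional Soundcheck, Full Take, Vocals Warm-up, Chamber Mixing.
Strings Warm-up starts after Percussion Block ends — done with Percussion Block.
Percussion Overdub starts before Strings Warm-up ends → Strings Warm-up and Percussion Overdub overlap.
Sectional Soundcheck starts after Strings Warm-up ends — done with Strings Warm-up.
Sectional Soundcheck starts before Percussion Overdub ends → Percussion Overdub and Sectional Soundcheck overlap.
Full Take starts after Percussion Overdub ends — done with Percussion Overdub.
Full Take starts exactly when Sectional Soundcheck ends (back-to-back, no overlap) — done with Sectional Soundcheck.
Vocals Warm-up starts after Full Take ends — done with Full Take.
Chamber Mixing starts after Vocals Warm-up ends.
Overlapping pairs: Percussion Overdub & Sectional Soundcheck, Percussion Overdub & Strings Warm-up — 2 in total.

2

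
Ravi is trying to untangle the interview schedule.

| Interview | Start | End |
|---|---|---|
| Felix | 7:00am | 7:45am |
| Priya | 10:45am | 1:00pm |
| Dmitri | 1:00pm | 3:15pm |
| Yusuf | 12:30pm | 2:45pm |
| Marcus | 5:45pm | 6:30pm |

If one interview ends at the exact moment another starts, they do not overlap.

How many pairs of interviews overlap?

2

Sorted by start: Felix, Priya, Yusuf, Dmitri, Marcus.
Priya starts after Felix ends — done with Felix.
Yusuf starts before Priya ends → Priya and Yusuf overlap.
Dmitri starts exactly when Priya ends (back-to-back, no overlap) — done with Priya.
Dmitri starts before Yusuf ends → Yusuf and Dmitri overlap.
Marcus starts after Yusuf ends.
Marcus starts after Dmitri ends.
Overlapping pairs: Dmitri & Yusuf, Priya & Yusuf — 2 in total.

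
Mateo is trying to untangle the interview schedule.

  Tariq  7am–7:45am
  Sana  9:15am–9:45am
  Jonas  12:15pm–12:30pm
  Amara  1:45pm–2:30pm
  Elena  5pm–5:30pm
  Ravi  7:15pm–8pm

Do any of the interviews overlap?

Sorted by start: Tariq, Sana, Jonas, Amara, Elena, Ravi.
Sana starts after Tariq ends — done with Tariq.
Jonas starts after Sana ends — done with Sana.
Amara starts after Jonas ends — done with Jonas.
Elena starts after Amara ends — done with Amara.
Ravi starts after Elena ends.
Every pair is clear; the schedule has no overlaps.

No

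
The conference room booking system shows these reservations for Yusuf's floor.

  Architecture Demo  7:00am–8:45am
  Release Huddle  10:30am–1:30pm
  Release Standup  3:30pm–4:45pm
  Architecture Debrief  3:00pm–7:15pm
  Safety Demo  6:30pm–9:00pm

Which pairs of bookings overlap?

Sorted by start: Architecture Demo, Release Huddle, Architecture Debrief, Release Standup, Safety Demo.
Release Huddle starts after Architecture Demo ends, so nothing later overlaps Architecture Demo either.
Architecture Debrief starts after Release Huddle ends, so nothing later overlaps Release Huddle either.
Release Standup starts before Architecture Debrief ends → Architecture Debrief and Release Standup overlap.
Safety Demo starts before Architecture Debrief ends → Architecture Debrief and Safety Demo overlap.
Safety Demo starts after Release Standup ends.

Architecture Debrief & Release Standup, Architecture Debrief & Safety Demo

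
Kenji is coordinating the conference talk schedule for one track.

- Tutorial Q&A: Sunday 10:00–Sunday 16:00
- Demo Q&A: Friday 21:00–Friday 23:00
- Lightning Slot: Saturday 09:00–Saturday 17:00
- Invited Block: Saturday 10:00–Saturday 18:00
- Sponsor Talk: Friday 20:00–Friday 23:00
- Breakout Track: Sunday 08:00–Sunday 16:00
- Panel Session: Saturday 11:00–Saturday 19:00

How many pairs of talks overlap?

5

Check each pair: they overlap iff neither finishes before the other starts.
Sorted by start: Sponsor Talk, Demo Q&A, Lightning Slot, Invited Block, Panel Session, Breakout Track, Tutorial Q&A.
Demo Q&A starts before Sponsor Talk ends → Sponsor Talk and Demo Q&A overlap.
Lightning Slot starts after Sponsor Talk ends; Sponsor Talk is clear from here.
Lightning Slot starts after Demo Q&A ends; Demo Q&A is clear from here.
Invited Block starts before Lightning Slot ends → Lightning Slot and Invited Block overlap.
Panel Session starts before Lightning Slot ends → Lightning Slot and Panel Session overlap.
Breakout Track starts after Lightning Slot ends; Lightning Slot is clear from here.
Panel Session starts before Invited Block ends → Invited Block and Panel Session overlap.
Breakout Track starts after Invited Block ends; Invited Block is clear from here.
Breakout Track starts after Panel Session ends; Panel Session is clear from here.
Tutorial Q&A starts before Breakout Track ends → Breakout Track and Tutorial Q&A overlap.
Overlapping pairs: Breakout Track & Tutorial Q&A, Demo Q&A & Sponsor Talk, Invited Block & Lightning Slot, Invited Block & Panel Session, Lightning Slot & Panel Session — 5 in total.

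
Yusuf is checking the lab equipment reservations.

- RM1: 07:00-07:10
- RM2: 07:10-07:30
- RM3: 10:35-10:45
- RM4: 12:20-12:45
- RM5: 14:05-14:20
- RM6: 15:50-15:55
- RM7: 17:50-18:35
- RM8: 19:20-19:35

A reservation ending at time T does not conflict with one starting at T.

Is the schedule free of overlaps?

Check each pair: they overlap iff neither finishes before the other starts.
Sorted by start: RM1, RM2, RM3, RM4, RM5, RM6, RM7, RM8.
RM2 starts exactly when RM1 ends (back-to-back, no overlap) — done with RM1.
RM3 starts after RM2 ends — done with RM2.
RM4 starts after RM3 ends — done with RM3.
RM5 starts after RM4 ends — done with RM4.
RM6 starts after RM5 ends — done with RM5.
RM7 starts after RM6 ends — done with RM6.
RM8 starts after RM7 ends.
Every pair is clear; the schedule has no overlaps.

Yes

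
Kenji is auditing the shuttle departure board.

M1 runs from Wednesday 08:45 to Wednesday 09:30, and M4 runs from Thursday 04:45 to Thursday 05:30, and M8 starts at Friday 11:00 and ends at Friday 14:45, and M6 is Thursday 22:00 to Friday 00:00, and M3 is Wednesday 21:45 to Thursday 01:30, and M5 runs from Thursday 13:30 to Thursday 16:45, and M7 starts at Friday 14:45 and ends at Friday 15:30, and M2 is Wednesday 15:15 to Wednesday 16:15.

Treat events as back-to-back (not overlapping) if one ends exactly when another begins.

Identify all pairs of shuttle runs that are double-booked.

no overlapping pairs

Sorted by start: M1, M2, M3, M4, M5, M6, M8, M7.
M2 starts after M1 ends — done with M1.
M3 starts after M2 ends — done with M2.
M4 starts after M3 ends — done with M3.
M5 starts after M4 ends — done with M4.
M6 starts after M5 ends — done with M5.
M8 starts after M6 ends — done with M6.
M7 starts exactly when M8 ends (back-to-back, no overlap).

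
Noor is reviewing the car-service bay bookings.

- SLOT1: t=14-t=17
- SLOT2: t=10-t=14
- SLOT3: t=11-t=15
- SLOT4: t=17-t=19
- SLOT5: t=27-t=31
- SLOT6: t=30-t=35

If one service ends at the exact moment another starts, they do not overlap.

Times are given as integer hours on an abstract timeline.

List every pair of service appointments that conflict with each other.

Sorted by start: SLOT2, SLOT3, SLOT1, SLOT4, SLOT5, SLOT6.
SLOT3 starts before SLOT2 ends → SLOT2 and SLOT3 overlap.
SLOT1 starts exactly when SLOT2 ends (back-to-back, no overlap), so nothing later overlaps SLOT2 either.
SLOT1 starts before SLOT3 ends → SLOT3 and SLOT1 overlap.
SLOT4 starts after SLOT3 ends, so nothing later overlaps SLOT3 either.
SLOT4 starts exactly when SLOT1 ends (back-to-back, no overlap), so nothing later overlaps SLOT1 either.
SLOT5 starts after SLOT4 ends, so nothing later overlaps SLOT4 either.
SLOT6 starts before SLOT5 ends → SLOT5 and SLOT6 overlap.

SLOT1 & SLOT3, SLOT2 & SLOT3, SLOT5 & SLOT6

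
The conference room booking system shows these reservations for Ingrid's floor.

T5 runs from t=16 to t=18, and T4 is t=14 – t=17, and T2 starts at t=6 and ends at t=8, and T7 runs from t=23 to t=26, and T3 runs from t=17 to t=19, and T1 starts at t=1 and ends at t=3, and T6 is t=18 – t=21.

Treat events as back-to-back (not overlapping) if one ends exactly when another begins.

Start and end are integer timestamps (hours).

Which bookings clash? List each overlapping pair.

T3 & T5, T3 & T6, T4 & T5

Sorted by start: T1, T2, T4, T5, T3, T6, T7.
T2 starts after T1 ends, so nothing later overlaps T1 either.
T4 starts after T2 ends, so nothing later overlaps T2 either.
T5 starts before T4 ends → T4 and T5 overlap.
T3 starts exactly when T4 ends (back-to-back, no overlap), so nothing later overlaps T4 either.
T3 starts before T5 ends → T5 and T3 overlap.
T6 starts exactly when T5 ends (back-to-back, no overlap), so nothing later overlaps T5 either.
T6 starts before T3 ends → T3 and T6 overlap.
T7 starts after T3 ends.
T7 starts after T6 ends.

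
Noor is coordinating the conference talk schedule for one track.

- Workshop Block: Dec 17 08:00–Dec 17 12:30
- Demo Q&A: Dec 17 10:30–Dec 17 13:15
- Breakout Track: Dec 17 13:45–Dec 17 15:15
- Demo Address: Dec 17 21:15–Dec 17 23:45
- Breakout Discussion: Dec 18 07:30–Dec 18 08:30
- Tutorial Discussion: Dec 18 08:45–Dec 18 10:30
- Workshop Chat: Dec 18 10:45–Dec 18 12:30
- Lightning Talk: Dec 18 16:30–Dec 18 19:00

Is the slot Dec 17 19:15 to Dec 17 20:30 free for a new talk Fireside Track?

Yes — the slot is free

Workshop Block: ends Dec 17 12:30 at or before Fireside Track starts Dec 17 19:15 → clear.
Demo Q&A: ends Dec 17 13:15 at or before Fireside Track starts Dec 17 19:15 → clear.
Breakout Track: ends Dec 17 15:15 at or before Fireside Track starts Dec 17 19:15 → clear.
Demo Address: starts Dec 17 21:15 at or after Fireside Track ends Dec 17 20:30 → clear.
Breakout Discussion: starts Dec 18 07:30 at or after Fireside Track ends Dec 17 20:30 → clear.
Tutorial Discussion: starts Dec 18 08:45 at or after Fireside Track ends Dec 17 20:30 → clear.
Workshop Chat: starts Dec 18 10:45 at or after Fireside Track ends Dec 17 20:30 → clear.
Lightning Talk: starts Dec 18 16:30 at or after Fireside Track ends Dec 17 20:30 → clear.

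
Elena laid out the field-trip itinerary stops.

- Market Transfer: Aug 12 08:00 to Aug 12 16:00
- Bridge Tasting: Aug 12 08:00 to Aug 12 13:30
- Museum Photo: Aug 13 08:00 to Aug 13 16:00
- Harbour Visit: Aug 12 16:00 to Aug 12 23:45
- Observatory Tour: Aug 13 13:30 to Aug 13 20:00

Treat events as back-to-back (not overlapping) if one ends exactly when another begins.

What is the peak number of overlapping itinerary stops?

2

Sort all start/end points and keep a running count:
Aug 12 08:00 start Bridge Tasting → 1
Aug 12 08:00 start Market Transfer → 2
Aug 12 13:30 end Bridge Tasting → 1
Aug 12 16:00 end Market Transfer → 0
Aug 12 16:00 start Harbour Visit → 1
Aug 12 23:45 end Harbour Visit → 0
Aug 13 08:00 start Museum Photo → 1
Aug 13 13:30 start Observatory Tour → 2
Aug 13 16:00 end Museum Photo → 1
Aug 13 20:00 end Observatory Tour → 0
Peak is 2, at Aug 12 08:00 (Bridge Tasting, Market Transfer).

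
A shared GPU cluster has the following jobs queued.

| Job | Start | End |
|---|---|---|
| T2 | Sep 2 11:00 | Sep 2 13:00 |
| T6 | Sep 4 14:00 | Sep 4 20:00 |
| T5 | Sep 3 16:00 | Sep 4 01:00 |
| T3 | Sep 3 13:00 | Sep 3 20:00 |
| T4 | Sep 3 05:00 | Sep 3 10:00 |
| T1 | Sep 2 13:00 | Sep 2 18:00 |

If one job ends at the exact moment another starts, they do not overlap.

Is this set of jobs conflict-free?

Two intervals overlap when each starts before the other ends.
Sorted by start: T2, T1, T4, T3, T5, T6.
T1 starts exactly when T2 ends (back-to-back, no overlap) — done with T2.
T4 starts after T1 ends — done with T1.
T3 starts after T4 ends — done with T4.
T5 starts before T3 ends → T3 and T5 overlap.
That's a conflict, so the schedule is not conflict-free.

No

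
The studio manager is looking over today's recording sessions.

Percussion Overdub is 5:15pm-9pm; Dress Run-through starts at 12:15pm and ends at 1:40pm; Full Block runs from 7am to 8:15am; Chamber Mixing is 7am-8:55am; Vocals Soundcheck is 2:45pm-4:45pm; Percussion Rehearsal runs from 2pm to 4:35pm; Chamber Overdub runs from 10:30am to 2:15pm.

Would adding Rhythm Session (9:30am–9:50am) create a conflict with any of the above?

No — it doesn't clash with anything

Full Block: ends 8:15am at or before Rhythm Session starts 9:30am → clear.
Chamber Mixing: ends 8:55am at or before Rhythm Session starts 9:30am → clear.
Chamber Overdub: starts 10:30am at or after Rhythm Session ends 9:50am → clear.
Dress Run-through: starts 12:15pm at or after Rhythm Session ends 9:50am → clear.
Percussion Rehearsal: starts 2pm at or after Rhythm Session ends 9:50am → clear.
Vocals Soundcheck: starts 2:45pm at or after Rhythm Session ends 9:50am → clear.
Percussion Overdub: starts 5:15pm at or after Rhythm Session ends 9:50am → clear.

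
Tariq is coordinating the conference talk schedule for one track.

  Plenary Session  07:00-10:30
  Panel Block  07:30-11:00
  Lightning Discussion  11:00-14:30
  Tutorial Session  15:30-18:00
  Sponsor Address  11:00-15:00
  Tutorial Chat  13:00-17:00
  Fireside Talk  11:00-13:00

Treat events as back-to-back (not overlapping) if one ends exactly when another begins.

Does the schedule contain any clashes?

Yes

Sorted by start: Plenary Session, Panel Block, Lightning Discussion, Sponsor Address, Fireside Talk, Tutorial Chat, Tutorial Session.
Panel Block starts before Plenary Session ends → Plenary Session and Panel Block overlap.
That's a conflict, so the schedule is not conflict-free.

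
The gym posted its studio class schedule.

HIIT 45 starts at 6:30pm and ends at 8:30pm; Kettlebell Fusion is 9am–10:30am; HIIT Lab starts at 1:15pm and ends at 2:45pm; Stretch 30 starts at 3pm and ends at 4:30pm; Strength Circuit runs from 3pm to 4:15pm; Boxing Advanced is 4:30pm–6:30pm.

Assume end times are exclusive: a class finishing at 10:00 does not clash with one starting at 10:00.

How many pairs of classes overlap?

Check each pair: they overlap iff neither finishes before the other starts.
Sorted by start: Kettlebell Fusion, HIIT Lab, Stretch 30, Strength Circuit, Boxing Advanced, HIIT 45.
HIIT Lab starts after Kettlebell Fusion ends, so nothing later overlaps Kettlebell Fusion either.
Stretch 30 starts after HIIT Lab ends, so nothing later overlaps HIIT Lab either.
Strength Circuit starts before Stretch 30 ends → Stretch 30 and Strength Circuit overlap.
Boxing Advanced starts exactly when Stretch 30 ends (back-to-back, no overlap), so nothing later overlaps Stretch 30 either.
Boxing Advanced starts after Strength Circuit ends, so nothing later overlaps Strength Circuit either.
HIIT 45 starts exactly when Boxing Advanced ends (back-to-back, no overlap).
Overlapping pairs: Strength Circuit & Stretch 30 — 1 in total.

1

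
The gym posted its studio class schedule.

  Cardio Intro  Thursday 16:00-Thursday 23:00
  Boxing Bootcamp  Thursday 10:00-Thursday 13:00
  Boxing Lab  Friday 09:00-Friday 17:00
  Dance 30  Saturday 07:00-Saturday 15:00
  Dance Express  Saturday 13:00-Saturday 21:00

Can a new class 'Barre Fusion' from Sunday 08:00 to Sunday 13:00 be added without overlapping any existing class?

Yes — the slot is free

Boxing Bootcamp: ends Thursday 13:00 at or before Barre Fusion starts Sunday 08:00 → clear.
Cardio Intro: ends Thursday 23:00 at or before Barre Fusion starts Sunday 08:00 → clear.
Boxing Lab: ends Friday 17:00 at or before Barre Fusion starts Sunday 08:00 → clear.
Dance 30: ends Saturday 15:00 at or before Barre Fusion starts Sunday 08:00 → clear.
Dance Express: ends Saturday 21:00 at or before Barre Fusion starts Sunday 08:00 → clear.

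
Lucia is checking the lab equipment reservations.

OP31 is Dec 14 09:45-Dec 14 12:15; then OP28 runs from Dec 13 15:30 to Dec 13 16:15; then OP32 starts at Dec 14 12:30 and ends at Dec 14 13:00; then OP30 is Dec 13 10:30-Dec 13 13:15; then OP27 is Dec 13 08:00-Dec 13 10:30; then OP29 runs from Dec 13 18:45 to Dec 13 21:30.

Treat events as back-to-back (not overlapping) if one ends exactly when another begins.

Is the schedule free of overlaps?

Sorted by start: OP27, OP30, OP28, OP29, OP31, OP32.
OP30 starts exactly when OP27 ends (back-to-back, no overlap); OP27 is clear from here.
OP28 starts after OP30 ends; OP30 is clear from here.
OP29 starts after OP28 ends; OP28 is clear from here.
OP31 starts after OP29 ends; OP29 is clear from here.
OP32 starts after OP31 ends.
Every pair is clear; the schedule has no overlaps.

Yes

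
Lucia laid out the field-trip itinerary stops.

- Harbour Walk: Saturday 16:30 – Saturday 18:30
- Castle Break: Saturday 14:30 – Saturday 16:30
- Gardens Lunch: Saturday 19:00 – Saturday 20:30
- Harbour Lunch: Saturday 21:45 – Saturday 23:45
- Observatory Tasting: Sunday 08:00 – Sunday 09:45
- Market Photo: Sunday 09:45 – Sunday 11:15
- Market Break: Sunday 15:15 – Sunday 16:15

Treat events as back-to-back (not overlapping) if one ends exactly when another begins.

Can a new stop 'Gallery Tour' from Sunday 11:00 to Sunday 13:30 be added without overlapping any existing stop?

No — it overlaps Market Photo

Castle Break: ends Saturday 16:30 at or before Gallery Tour starts Sunday 11:00 → clear.
Harbour Walk: ends Saturday 18:30 at or before Gallery Tour starts Sunday 11:00 → clear.
Gardens Lunch: ends Saturday 20:30 at or before Gallery Tour starts Sunday 11:00 → clear.
Harbour Lunch: ends Saturday 23:45 at or before Gallery Tour starts Sunday 11:00 → clear.
Observatory Tasting: ends Sunday 09:45 at or before Gallery Tour starts Sunday 11:00 → clear.
Market Photo: starts Sunday 09:45 before Gallery Tour ends Sunday 13:30, and ends Sunday 11:15 after Gallery Tour starts Sunday 11:00 → overlap.
Market Break: starts Sunday 15:15 at or after Gallery Tour ends Sunday 13:30 → clear.
Gallery Tour overlaps Market Photo.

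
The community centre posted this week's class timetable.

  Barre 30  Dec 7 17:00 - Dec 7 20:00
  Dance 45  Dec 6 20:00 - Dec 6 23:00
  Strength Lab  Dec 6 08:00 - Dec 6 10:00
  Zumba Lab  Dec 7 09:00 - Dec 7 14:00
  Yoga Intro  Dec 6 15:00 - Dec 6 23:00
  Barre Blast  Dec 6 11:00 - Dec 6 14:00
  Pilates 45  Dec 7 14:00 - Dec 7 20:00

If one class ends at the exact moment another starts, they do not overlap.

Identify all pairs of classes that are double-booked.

Sorted by start: Strength Lab, Barre Blast, Yoga Intro, Dance 45, Zumba Lab, Pilates 45, Barre 30.
Barre Blast starts after Strength Lab ends; Strength Lab is clear from here.
Yoga Intro starts after Barre Blast ends; Barre Blast is clear from here.
Dance 45 starts before Yoga Intro ends → Yoga Intro and Dance 45 overlap.
Zumba Lab starts after Yoga Intro ends; Yoga Intro is clear from here.
Zumba Lab starts after Dance 45 ends; Dance 45 is clear from here.
Pilates 45 starts exactly when Zumba Lab ends (back-to-back, no overlap); Zumba Lab is clear from here.
Barre 30 starts before Pilates 45 ends → Pilates 45 and Barre 30 overlap.

Barre 30 & Pilates 45, Dance 45 & Yoga Intro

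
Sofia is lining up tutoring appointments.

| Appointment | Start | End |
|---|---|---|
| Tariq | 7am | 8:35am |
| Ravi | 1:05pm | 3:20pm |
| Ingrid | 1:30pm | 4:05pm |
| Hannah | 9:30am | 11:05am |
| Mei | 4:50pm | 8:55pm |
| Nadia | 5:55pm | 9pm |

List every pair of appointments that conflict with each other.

Check each pair: they overlap iff neither finishes before the other starts.
Sorted by start: Tariq, Hannah, Ravi, Ingrid, Mei, Nadia.
Hannah starts after Tariq ends, so Tariq has no further overlaps.
Ravi starts after Hannah ends, so Hannah has no further overlaps.
Ingrid starts before Ravi ends → Ravi and Ingrid overlap.
Mei starts after Ravi ends, so Ravi has no further overlaps.
Mei starts after Ingrid ends, so Ingrid has no further overlaps.
Nadia starts before Mei ends → Mei and Nadia overlap.

Ingrid & Ravi, Mei & Nadia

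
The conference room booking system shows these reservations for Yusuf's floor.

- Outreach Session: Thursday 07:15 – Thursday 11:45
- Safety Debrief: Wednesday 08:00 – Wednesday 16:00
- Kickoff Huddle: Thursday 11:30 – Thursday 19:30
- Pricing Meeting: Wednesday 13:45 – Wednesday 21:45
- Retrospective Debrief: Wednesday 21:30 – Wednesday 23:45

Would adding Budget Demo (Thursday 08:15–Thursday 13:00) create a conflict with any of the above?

Yes — it overlaps Kickoff Huddle, Outreach Session

Safety Debrief: ends Wednesday 16:00 at or before Budget Demo starts Thursday 08:15 → clear.
Pricing Meeting: ends Wednesday 21:45 at or before Budget Demo starts Thursday 08:15 → clear.
Retrospective Debrief: ends Wednesday 23:45 at or before Budget Demo starts Thursday 08:15 → clear.
Outreach Session: starts Thursday 07:15 before Budget Demo ends Thursday 13:00, and ends Thursday 11:45 after Budget Demo starts Thursday 08:15 → overlap.
Kickoff Huddle: starts Thursday 11:30 before Budget Demo ends Thursday 13:00, and ends Thursday 19:30 after Budget Demo starts Thursday 08:15 → overlap.
Budget Demo overlaps Outreach Session, Kickoff Huddle.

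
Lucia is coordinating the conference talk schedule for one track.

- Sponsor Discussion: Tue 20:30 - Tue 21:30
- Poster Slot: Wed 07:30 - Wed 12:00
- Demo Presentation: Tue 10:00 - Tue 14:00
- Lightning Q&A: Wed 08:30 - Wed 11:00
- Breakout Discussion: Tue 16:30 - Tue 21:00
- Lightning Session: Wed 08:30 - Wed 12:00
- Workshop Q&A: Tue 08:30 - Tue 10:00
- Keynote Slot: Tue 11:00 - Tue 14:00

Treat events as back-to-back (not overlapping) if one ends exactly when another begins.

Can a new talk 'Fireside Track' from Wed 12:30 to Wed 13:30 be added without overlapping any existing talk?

Yes — the slot is free

Workshop Q&A: ends Tue 10:00 at or before Fireside Track starts Wed 12:30 → clear.
Demo Presentation: ends Tue 14:00 at or before Fireside Track starts Wed 12:30 → clear.
Keynote Slot: ends Tue 14:00 at or before Fireside Track starts Wed 12:30 → clear.
Breakout Discussion: ends Tue 21:00 at or before Fireside Track starts Wed 12:30 → clear.
Sponsor Discussion: ends Tue 21:30 at or before Fireside Track starts Wed 12:30 → clear.
Poster Slot: ends Wed 12:00 at or before Fireside Track starts Wed 12:30 → clear.
Lightning Q&A: ends Wed 11:00 at or before Fireside Track starts Wed 12:30 → clear.
Lightning Session: ends Wed 12:00 at or before Fireside Track starts Wed 12:30 → clear.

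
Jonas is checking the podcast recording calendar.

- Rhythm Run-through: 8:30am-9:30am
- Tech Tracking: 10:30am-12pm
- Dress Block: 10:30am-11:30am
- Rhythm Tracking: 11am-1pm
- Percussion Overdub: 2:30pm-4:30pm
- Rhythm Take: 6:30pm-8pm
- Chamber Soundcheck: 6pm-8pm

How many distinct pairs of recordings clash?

Sorted by start: Rhythm Run-through, Tech Tracking, Dress Block, Rhythm Tracking, Percussion Overdub, Chamber Soundcheck, Rhythm Take.
Tech Tracking starts after Rhythm Run-through ends; Rhythm Run-through is clear from here.
Dress Block starts before Tech Tracking ends → Tech Tracking and Dress Block overlap.
Rhythm Tracking starts before Tech Tracking ends → Tech Tracking and Rhythm Tracking overlap.
Percussion Overdub starts after Tech Tracking ends; Tech Tracking is clear from here.
Rhythm Tracking starts before Dress Block ends → Dress Block and Rhythm Tracking overlap.
Percussion Overdub starts after Dress Block ends; Dress Block is clear from here.
Percussion Overdub starts after Rhythm Tracking ends; Rhythm Tracking is clear from here.
Chamber Soundcheck starts after Percussion Overdub ends; Percussion Overdub is clear from here.
Rhythm Take starts before Chamber Soundcheck ends → Chamber Soundcheck and Rhythm Take overlap.
Overlapping pairs: Chamber Soundcheck & Rhythm Take, Dress Block & Rhythm Tracking, Dress Block & Tech Tracking, Rhythm Tracking & Tech Tracking — 4 in total.

4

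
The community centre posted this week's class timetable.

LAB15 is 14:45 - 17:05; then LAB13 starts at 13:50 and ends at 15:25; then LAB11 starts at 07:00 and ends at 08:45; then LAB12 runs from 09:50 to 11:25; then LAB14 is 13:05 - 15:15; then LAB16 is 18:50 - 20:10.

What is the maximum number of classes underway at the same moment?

3

Sort all start/end points and keep a running count:
07:00 start LAB11 → 1
08:45 end LAB11 → 0
09:50 start LAB12 → 1
11:25 end LAB12 → 0
13:05 start LAB14 → 1
13:50 start LAB13 → 2
14:45 start LAB15 → 3
15:15 end LAB14 → 2
15:25 end LAB13 → 1
17:05 end LAB15 → 0
18:50 start LAB16 → 1
20:10 end LAB16 → 0
Peak is 3, at 14:45 (LAB13, LAB14, LAB15).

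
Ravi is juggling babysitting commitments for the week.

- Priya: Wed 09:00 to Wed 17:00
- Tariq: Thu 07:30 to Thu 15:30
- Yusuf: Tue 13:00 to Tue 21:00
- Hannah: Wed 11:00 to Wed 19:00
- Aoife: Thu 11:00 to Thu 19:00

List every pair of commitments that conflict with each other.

Check each pair: they overlap iff neither finishes before the other starts.
Sorted by start: Yusuf, Priya, Hannah, Tariq, Aoife.
Priya starts after Yusuf ends, so nothing later overlaps Yusuf either.
Hannah starts before Priya ends → Priya and Hannah overlap.
Tariq starts after Priya ends, so nothing later overlaps Priya either.
Tariq starts after Hannah ends, so nothing later overlaps Hannah either.
Aoife starts before Tariq ends → Tariq and Aoife overlap.

Aoife & Tariq, Hannah & Priya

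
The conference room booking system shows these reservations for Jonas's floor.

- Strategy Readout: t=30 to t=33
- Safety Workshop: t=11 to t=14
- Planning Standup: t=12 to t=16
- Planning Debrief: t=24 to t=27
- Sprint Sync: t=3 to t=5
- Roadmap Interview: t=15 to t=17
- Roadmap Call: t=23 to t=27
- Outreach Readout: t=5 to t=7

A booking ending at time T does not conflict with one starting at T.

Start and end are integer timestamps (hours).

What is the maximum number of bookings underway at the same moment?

2

Walk through starts and ends in time order (an end at T is processed before a start at T):
t=3 start Sprint Sync → 1
t=5 end Sprint Sync → 0
t=5 start Outreach Readout → 1
t=7 end Outreach Readout → 0
t=11 start Safety Workshop → 1
t=12 start Planning Standup → 2
t=14 end Safety Workshop → 1
t=15 start Roadmap Interview → 2
t=16 end Planning Standup → 1
t=17 end Roadmap Interview → 0
t=23 start Roadmap Call → 1
t=24 start Planning Debrief → 2
t=27 end Planning Debrief → 1
t=27 end Roadmap Call → 0
t=30 start Strategy Readout → 1
t=33 end Strategy Readout → 0
Peak is 2, at t=12 (Planning Standup, Safety Workshop).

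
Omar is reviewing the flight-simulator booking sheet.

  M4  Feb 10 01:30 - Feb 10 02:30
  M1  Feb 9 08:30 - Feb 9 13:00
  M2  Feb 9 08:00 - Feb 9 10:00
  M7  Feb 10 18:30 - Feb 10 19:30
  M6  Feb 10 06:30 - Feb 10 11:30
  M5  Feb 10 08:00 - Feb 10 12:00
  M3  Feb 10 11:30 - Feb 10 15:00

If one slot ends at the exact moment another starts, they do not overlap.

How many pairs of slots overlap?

Sorted by start: M2, M1, M4, M6, M5, M3, M7.
M1 starts before M2 ends → M2 and M1 overlap.
M4 starts after M2 ends, so nothing later overlaps M2 either.
M4 starts after M1 ends, so nothing later overlaps M1 either.
M6 starts after M4 ends, so nothing later overlaps M4 either.
M5 starts before M6 ends → M6 and M5 overlap.
M3 starts exactly when M6 ends (back-to-back, no overlap), so nothing later overlaps M6 either.
M3 starts before M5 ends → M5 and M3 overlap.
M7 starts after M5 ends.
M7 starts after M3 ends.
Overlapping pairs: M1 & M2, M3 & M5, M5 & M6 — 3 in total.

3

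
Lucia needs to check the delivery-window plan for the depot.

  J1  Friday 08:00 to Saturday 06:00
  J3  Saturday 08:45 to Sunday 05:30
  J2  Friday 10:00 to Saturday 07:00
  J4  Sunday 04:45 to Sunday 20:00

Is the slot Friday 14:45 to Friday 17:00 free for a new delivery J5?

No — it overlaps J1, J2

J1: starts Friday 08:00 before J5 ends Friday 17:00, and ends Saturday 06:00 after J5 starts Friday 14:45 → overlap.
J2: starts Friday 10:00 before J5 ends Friday 17:00, and ends Saturday 07:00 after J5 starts Friday 14:45 → overlap.
J3: starts Saturday 08:45 at or after J5 ends Friday 17:00 → clear.
J4: starts Sunday 04:45 at or after J5 ends Friday 17:00 → clear.
J5 overlaps J1, J2.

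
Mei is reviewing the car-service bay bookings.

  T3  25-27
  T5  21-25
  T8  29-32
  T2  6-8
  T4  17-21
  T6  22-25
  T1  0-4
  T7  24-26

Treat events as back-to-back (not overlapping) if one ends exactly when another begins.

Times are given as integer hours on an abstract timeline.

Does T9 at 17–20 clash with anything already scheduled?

T1: ends 4 at or before T9 starts 17 → clear.
T2: ends 8 at or before T9 starts 17 → clear.
T4: starts 17 before T9 ends 20, and ends 21 after T9 starts 17 → overlap.
T5: starts 21 at or after T9 ends 20 → clear.
T6: starts 22 at or after T9 ends 20 → clear.
T7: starts 24 at or after T9 ends 20 → clear.
T3: starts 25 at or after T9 ends 20 → clear.
T8: starts 29 at or after T9 ends 20 → clear.
T9 overlaps T4.

Yes — it overlaps T4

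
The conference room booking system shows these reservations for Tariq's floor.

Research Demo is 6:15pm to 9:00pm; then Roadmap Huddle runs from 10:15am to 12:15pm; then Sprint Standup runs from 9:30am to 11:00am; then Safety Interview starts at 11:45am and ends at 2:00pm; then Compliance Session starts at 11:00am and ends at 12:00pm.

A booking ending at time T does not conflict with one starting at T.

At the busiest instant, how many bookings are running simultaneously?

3

Sweep the timeline, counting +1 at each start and −1 at each end (ends before starts at a tie):
9:30am start Sprint Standup → 1
10:15am start Roadmap Huddle → 2
11:00am end Sprint Standup → 1
11:00am start Compliance Session → 2
11:45am start Safety Interview → 3
12:00pm end Compliance Session → 2
12:15pm end Roadmap Huddle → 1
2:00pm end Safety Interview → 0
6:15pm start Research Demo → 1
9:00pm end Research Demo → 0
Peak is 3, at 11:45am (Compliance Session, Roadmap Huddle, Safety Interview).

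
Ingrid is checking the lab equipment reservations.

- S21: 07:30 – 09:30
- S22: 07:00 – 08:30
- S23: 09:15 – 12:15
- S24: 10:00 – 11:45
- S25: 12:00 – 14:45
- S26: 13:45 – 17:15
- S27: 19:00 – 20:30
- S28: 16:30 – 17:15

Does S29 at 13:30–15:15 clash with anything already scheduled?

S22: ends 08:30 at or before S29 starts 13:30 → clear.
S21: ends 09:30 at or before S29 starts 13:30 → clear.
S23: ends 12:15 at or before S29 starts 13:30 → clear.
S24: ends 11:45 at or before S29 starts 13:30 → clear.
S25: starts 12:00 before S29 ends 15:15, and ends 14:45 after S29 starts 13:30 → overlap.
S26: starts 13:45 before S29 ends 15:15, and ends 17:15 after S29 starts 13:30 → overlap.
S28: starts 16:30 at or after S29 ends 15:15 → clear.
S27: starts 19:00 at or after S29 ends 15:15 → clear.
S29 overlaps S25, S26.

Yes — it overlaps S25, S26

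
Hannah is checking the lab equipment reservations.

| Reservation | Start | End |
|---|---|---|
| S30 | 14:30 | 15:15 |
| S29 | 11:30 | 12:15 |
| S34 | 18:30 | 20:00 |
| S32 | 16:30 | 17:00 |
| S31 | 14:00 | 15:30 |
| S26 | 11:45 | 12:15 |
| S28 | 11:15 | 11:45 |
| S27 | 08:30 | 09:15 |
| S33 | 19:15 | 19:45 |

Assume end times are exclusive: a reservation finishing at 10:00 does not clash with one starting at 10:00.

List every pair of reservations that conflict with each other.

Check each pair: they overlap iff neither finishes before the other starts.
Sorted by start: S27, S28, S29, S26, S31, S30, S32, S34, S33.
S28 starts after S27 ends — done with S27.
S29 starts before S28 ends → S28 and S29 overlap.
S26 starts exactly when S28 ends (back-to-back, no overlap) — done with S28.
S26 starts before S29 ends → S29 and S26 overlap.
S31 starts after S29 ends — done with S29.
S31 starts after S26 ends — done with S26.
S30 starts before S31 ends → S31 and S30 overlap.
S32 starts after S31 ends — done with S31.
S32 starts after S30 ends — done with S30.
S34 starts after S32 ends — done with S32.
S33 starts before S34 ends → S34 and S33 overlap.

S26 & S29, S28 & S29, S30 & S31, S33 & S34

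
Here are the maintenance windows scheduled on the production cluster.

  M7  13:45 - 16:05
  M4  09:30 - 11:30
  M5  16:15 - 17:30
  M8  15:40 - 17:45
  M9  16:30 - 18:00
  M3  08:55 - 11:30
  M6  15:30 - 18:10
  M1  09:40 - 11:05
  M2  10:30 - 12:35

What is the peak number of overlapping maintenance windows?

4

Walk through starts and ends in time order (an end at T is processed before a start at T):
08:55 start M3 → 1
09:30 start M4 → 2
09:40 start M1 → 3
10:30 start M2 → 4
11:05 end M1 → 3
11:30 end M3 → 2
11:30 end M4 → 1
12:35 end M2 → 0
13:45 start M7 → 1
15:30 start M6 → 2
15:40 start M8 → 3
16:05 end M7 → 2
16:15 start M5 → 3
16:30 start M9 → 4
17:30 end M5 → 3
17:45 end M8 → 2
18:00 end M9 → 1
18:10 end M6 → 0
Peak is 4, at 10:30 (M1, M2, M3, M4).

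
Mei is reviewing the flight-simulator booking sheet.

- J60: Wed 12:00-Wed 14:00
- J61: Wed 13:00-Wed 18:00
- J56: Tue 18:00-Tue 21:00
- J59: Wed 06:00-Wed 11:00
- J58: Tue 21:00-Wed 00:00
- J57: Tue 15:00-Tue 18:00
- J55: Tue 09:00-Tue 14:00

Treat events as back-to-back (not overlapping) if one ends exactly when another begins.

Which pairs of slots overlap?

J60 & J61

Check each pair: they overlap iff neither finishes before the other starts.
Sorted by start: J55, J57, J56, J58, J59, J60, J61.
J57 starts after J55 ends — done with J55.
J56 starts exactly when J57 ends (back-to-back, no overlap) — done with J57.
J58 starts exactly when J56 ends (back-to-back, no overlap) — done with J56.
J59 starts after J58 ends — done with J58.
J60 starts after J59 ends — done with J59.
J61 starts before J60 ends → J60 and J61 overlap.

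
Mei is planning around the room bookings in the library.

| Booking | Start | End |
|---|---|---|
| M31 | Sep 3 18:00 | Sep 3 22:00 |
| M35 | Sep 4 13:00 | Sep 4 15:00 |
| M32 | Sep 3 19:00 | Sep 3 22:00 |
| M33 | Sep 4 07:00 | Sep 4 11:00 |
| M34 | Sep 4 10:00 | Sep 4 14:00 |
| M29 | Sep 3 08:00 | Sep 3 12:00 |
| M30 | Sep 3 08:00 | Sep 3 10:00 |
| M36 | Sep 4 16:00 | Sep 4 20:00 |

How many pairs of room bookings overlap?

4

Check each pair: they overlap iff neither finishes before the other starts.
Sorted by start: M29, M30, M31, M32, M33, M34, M35, M36.
M30 starts before M29 ends → M29 and M30 overlap.
M31 starts after M29 ends, so nothing later overlaps M29 either.
M31 starts after M30 ends, so nothing later overlaps M30 either.
M32 starts before M31 ends → M31 and M32 overlap.
M33 starts after M31 ends, so nothing later overlaps M31 either.
M33 starts after M32 ends, so nothing later overlaps M32 either.
M34 starts before M33 ends → M33 and M34 overlap.
M35 starts after M33 ends, so nothing later overlaps M33 either.
M35 starts before M34 ends → M34 and M35 overlap.
M36 starts after M34 ends.
M36 starts after M35 ends.
Overlapping pairs: M29 & M30, M31 & M32, M33 & M34, M34 & M35 — 4 in total.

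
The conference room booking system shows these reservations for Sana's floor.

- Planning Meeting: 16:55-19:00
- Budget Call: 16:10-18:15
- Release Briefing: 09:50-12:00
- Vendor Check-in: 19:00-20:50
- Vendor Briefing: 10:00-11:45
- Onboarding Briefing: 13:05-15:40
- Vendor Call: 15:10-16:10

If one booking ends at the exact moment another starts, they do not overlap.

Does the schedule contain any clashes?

Sorted by start: Release Briefing, Vendor Briefing, Onboarding Briefing, Vendor Call, Budget Call, Planning Meeting, Vendor Check-in.
Vendor Briefing starts before Release Briefing ends → Release Briefing and Vendor Briefing overlap.
That's a conflict, so the schedule is not conflict-free.

Yes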